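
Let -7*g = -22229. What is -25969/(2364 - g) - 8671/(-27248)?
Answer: 384806395/11907376 ≈ 32.317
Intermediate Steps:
g = 22229/7 (g = -1/7*(-22229) = 22229/7 ≈ 3175.6)
-25969/(2364 - g) - 8671/(-27248) = -25969/(2364 - 1*22229/7) - 8671/(-27248) = -25969/(2364 - 22229/7) - 8671*(-1/27248) = -25969/(-5681/7) + 667/2096 = -25969*(-7/5681) + 667/2096 = 181783/5681 + 667/2096 = 384806395/11907376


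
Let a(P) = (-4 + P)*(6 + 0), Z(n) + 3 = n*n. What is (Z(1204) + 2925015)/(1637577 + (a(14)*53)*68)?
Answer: 4374628/1853817 ≈ 2.3598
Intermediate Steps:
Z(n) = -3 + n**2 (Z(n) = -3 + n*n = -3 + n**2)
a(P) = -24 + 6*P (a(P) = (-4 + P)*6 = -24 + 6*P)
(Z(1204) + 2925015)/(1637577 + (a(14)*53)*68) = ((-3 + 1204**2) + 2925015)/(1637577 + ((-24 + 6*14)*53)*68) = ((-3 + 1449616) + 2925015)/(1637577 + ((-24 + 84)*53)*68) = (1449613 + 2925015)/(1637577 + (60*53)*68) = 4374628/(1637577 + 3180*68) = 4374628/(1637577 + 216240) = 4374628/1853817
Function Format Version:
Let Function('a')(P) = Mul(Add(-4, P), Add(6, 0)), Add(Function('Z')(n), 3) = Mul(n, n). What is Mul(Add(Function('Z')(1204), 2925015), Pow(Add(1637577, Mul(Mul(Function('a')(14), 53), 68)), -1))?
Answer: Rational(4374628, 1853817) ≈ 2.3598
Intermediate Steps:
Function('Z')(n) = Add(-3, Pow(n, 2)) (Function('Z')(n) = Add(-3, Mul(n, n)) = Add(-3, Pow(n, 2)))
Function('a')(P) = Add(-24, Mul(6, P)) (Function('a')(P) = Mul(Add(-4, P), 6) = Add(-24, Mul(6, P)))
Mul(Add(Function('Z')(1204), 2925015), Pow(Add(1637577, Mul(Mul(Function('a')(14), 53), 68)), -1)) = Mul(Add(Add(-3, Pow(1204, 2)), 2925015), Pow(Add(1637577, Mul(Mul(Add(-24, Mul(6, 14)), 53), 68)), -1)) = Mul(Add(Add(-3, 1449616), 2925015), Pow(Add(1637577, Mul(Mul(Add(-24, 84), 53), 68)), -1)) = Mul(Add(1449613, 2925015), Pow(Add(1637577, Mul(Mul(60, 53), 68)), -1)) = Mul(4374628, Pow(Add(1637577, Mul(3180, 68)), -1)) = Mul(4374628, Pow(Add(1637577, 216240), -1)) = Mul(4374628, Pow(1853817, -1)) = Mul(4374628, Rational(1, 1853817)) = Rational(4374628, 1853817)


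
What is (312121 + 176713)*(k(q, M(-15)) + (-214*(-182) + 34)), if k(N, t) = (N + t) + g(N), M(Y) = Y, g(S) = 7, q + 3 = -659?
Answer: 18728208208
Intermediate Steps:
q = -662 (q = -3 - 659 = -662)
k(N, t) = 7 + N + t (k(N, t) = (N + t) + 7 = 7 + N + t)
(312121 + 176713)*(k(q, M(-15)) + (-214*(-182) + 34)) = (312121 + 176713)*((7 - 662 - 15) + (-214*(-182) + 34)) = 488834*(-670 + (38948 + 34)) = 488834*(-670 + 38982) = 488834*38312 = 18728208208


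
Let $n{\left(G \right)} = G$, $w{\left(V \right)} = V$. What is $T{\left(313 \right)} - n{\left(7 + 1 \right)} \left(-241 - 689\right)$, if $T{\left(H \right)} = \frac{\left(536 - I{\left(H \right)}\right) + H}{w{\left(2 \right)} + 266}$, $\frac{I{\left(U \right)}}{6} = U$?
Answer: $\frac{1992891}{268} \approx 7436.2$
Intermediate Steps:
$I{\left(U \right)} = 6 U$
$T{\left(H \right)} = 2 - \frac{5 H}{268}$ ($T{\left(H \right)} = \frac{\left(536 - 6 H\right) + H}{2 + 266} = \frac{\left(536 - 6 H\right) + H}{268} = \left(536 - 5 H\right) \frac{1}{268} = 2 - \frac{5 H}{268}$)
$T{\left(313 \right)} - n{\left(7 + 1 \right)} \left(-241 - 689\right) = \left(2 - \frac{1565}{268}\right) - \left(7 + 1\right) \left(-241 - 689\right) = \left(2 - \frac{1565}{268}\right) - 8 \left(-930\right) = - \frac{1029}{268} - -7440 = - \frac{1029}{268} + 7440 = \frac{1992891}{268}$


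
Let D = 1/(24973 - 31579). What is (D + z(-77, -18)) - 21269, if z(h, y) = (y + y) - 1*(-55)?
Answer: -140377501/6606 ≈ -21250.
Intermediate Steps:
z(h, y) = 55 + 2*y (z(h, y) = 2*y + 55 = 55 + 2*y)
D = -1/6606 (D = 1/(-6606) = -1/6606 ≈ -0.00015138)
(D + z(-77, -18)) - 21269 = (-1/6606 + (55 + 2*(-18))) - 21269 = (-1/6606 + (55 - 36)) - 21269 = (-1/6606 + 19) - 21269 = 125513/6606 - 21269 = -140377501/6606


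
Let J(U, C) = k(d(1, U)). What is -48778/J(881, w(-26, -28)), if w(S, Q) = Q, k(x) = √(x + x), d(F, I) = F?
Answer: -24389*√2 ≈ -34491.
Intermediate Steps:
k(x) = √2*√x (k(x) = √(2*x) = √2*√x)
J(U, C) = √2 (J(U, C) = √2*√1 = √2*1 = √2)
-48778/J(881, w(-26, -28)) = -48778*√2/2 = -24389*√2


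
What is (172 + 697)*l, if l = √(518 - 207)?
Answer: 869*√311 ≈ 15325.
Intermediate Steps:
l = √311 ≈ 17.635
(172 + 697)*l = (172 + 697)*√311 = 869*√311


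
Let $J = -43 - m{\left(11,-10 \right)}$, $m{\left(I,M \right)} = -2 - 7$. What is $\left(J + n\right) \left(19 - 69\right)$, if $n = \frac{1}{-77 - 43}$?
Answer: $\frac{20405}{12} \approx 1700.4$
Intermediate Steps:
$m{\left(I,M \right)} = -9$
$J = -34$ ($J = -43 - -9 = -43 + 9 = -34$)
$n = - \frac{1}{120}$ ($n = \frac{1}{-120} = - \frac{1}{120} \approx -0.0083333$)
$\left(J + n\right) \left(19 - 69\right) = \left(-34 - \frac{1}{120}\right) \left(19 - 69\right) = - \frac{4081 \left(19 - 69\right)}{120} = \left(- \frac{4081}{120}\right) \left(-50\right) = \frac{20405}{12}$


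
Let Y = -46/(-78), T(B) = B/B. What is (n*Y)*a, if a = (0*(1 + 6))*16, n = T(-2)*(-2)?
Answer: 0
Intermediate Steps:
T(B) = 1
Y = 23/39 (Y = -46*(-1/78) = 23/39 ≈ 0.58974)
n = -2 (n = 1*(-2) = -2)
a = 0 (a = (0*7)*16 = 0*16 = 0)
(n*Y)*a = -2*23/39*0 = -46/39*0 = 0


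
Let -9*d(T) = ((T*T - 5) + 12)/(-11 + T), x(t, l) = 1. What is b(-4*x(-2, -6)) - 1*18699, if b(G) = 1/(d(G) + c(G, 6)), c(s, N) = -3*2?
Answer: -14716248/787 ≈ -18699.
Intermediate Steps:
c(s, N) = -6
d(T) = -(7 + T²)/(9*(-11 + T)) (d(T) = -((T*T - 5) + 12)/(9*(-11 + T)) = -((T² - 5) + 12)/(9*(-11 + T)) = -((-5 + T²) + 12)/(9*(-11 + T)) = -(7 + T²)/(9*(-11 + T)))
b(G) = 1/(-6 + (-7 - G²)/(9*(-11 + G))) (b(G) = 1/((-7 - G²)/(9*(-11 + G)) - 6) = 1/(-6 + (-7 - G²)/(9*(-11 + G))))
b(-4*x(-2, -6)) - 1*18699 = 9*(11 - (-4))/(-587 + (-4*1)² + 54*(-4*1)) - 1*18699 = 9*(11 - 1*(-4))/(-587 + (-4)² + 54*(-4)) - 18699 = 9*(11 + 4)/(-587 + 16 - 216) - 18699 = 9*15/(-787) - 18699 = 9*(-1/787)*15 - 18699 = -135/787 - 18699 = -14716248/787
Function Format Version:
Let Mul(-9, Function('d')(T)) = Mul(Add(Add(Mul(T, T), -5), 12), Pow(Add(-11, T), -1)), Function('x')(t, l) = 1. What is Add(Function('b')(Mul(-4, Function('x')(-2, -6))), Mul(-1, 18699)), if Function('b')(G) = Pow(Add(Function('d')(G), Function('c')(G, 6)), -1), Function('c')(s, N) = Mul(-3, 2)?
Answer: Rational(-14716248, 787) ≈ -18699.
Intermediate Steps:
Function('c')(s, N) = -6
Function('d')(T) = Mul(Rational(-1, 9), Pow(Add(-11, T), -1), Add(7, Pow(T, 2))) (Function('d')(T) = Mul(Rational(-1, 9), Mul(Add(Add(Mul(T, T), -5), 12), Pow(Add(-11, T), -1))) = Mul(Rational(-1, 9), Mul(Add(Add(Pow(T, 2), -5), 12), Pow(Add(-11, T), -1))) = Mul(Rational(-1, 9), Mul(Add(Add(-5, Pow(T, 2)), 12), Pow(Add(-11, T), -1))) = Mul(Rational(-1, 9), Mul(Add(7, Pow(T, 2)), Pow(Add(-11, T), -1))) = Mul(Rational(-1, 9), Mul(Pow(Add(-11, T), -1), Add(7, Pow(T, 2)))) = Mul(Rational(-1, 9), Pow(Add(-11, T), -1), Add(7, Pow(T, 2))))
Function('b')(G) = Pow(Add(-6, Mul(Rational(1, 9), Pow(Add(-11, G), -1), Add(-7, Mul(-1, Pow(G, 2))))), -1) (Function('b')(G) = Pow(Add(Mul(Rational(1, 9), Pow(Add(-11, G), -1), Add(-7, Mul(-1, Pow(G, 2)))), -6), -1) = Pow(Add(-6, Mul(Rational(1, 9), Pow(Add(-11, G), -1), Add(-7, Mul(-1, Pow(G, 2))))), -1))
Add(Function('b')(Mul(-4, Function('x')(-2, -6))), Mul(-1, 18699)) = Add(Mul(9, Pow(Add(-587, Pow(Mul(-4, 1), 2), Mul(54, Mul(-4, 1))), -1), Add(11, Mul(-1, Mul(-4, 1)))), Mul(-1, 18699)) = Add(Mul(9, Pow(Add(-587, Pow(-4, 2), Mul(54, -4)), -1), Add(11, Mul(-1, -4))), -18699) = Add(Mul(9, Pow(Add(-587, 16, -216), -1), Add(11, 4)), -18699) = Add(Mul(9, Pow(-787, -1), 15), -18699) = Add(Mul(9, Rational(-1, 787), 15), -18699) = Add(Rational(-135, 787), -18699) = Rational(-14716248, 787)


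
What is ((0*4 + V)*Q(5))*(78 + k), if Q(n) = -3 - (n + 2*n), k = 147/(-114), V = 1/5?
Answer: -5247/19 ≈ -276.16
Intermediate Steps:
V = 1/5 ≈ 0.20000
k = -49/38 (k = 147*(-1/114) = -49/38 ≈ -1.2895)
Q(n) = -3 - 3*n
((0*4 + V)*Q(5))*(78 + k) = ((0*4 + 1/5)*(-3 - 3*5))*(78 - 49/38) = ((0 + 1/5)*(-3 - 15))*(2915/38) = ((1/5)*(-18))*(2915/38) = -18/5*2915/38 = -5247/19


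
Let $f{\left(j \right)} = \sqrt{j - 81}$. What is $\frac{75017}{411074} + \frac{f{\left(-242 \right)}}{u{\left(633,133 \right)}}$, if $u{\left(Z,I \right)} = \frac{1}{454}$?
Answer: $\frac{75017}{411074} + 454 i \sqrt{323} \approx 0.18249 + 8159.4 i$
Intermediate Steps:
$u{\left(Z,I \right)} = \frac{1}{454}$
$f{\left(j \right)} = \sqrt{-81 + j}$
$\frac{75017}{411074} + \frac{f{\left(-242 \right)}}{u{\left(633,133 \right)}} = \frac{75017}{411074} + \sqrt{-81 - 242} \frac{1}{\frac{1}{454}} = 75017 \cdot \frac{1}{411074} + \sqrt{-323} \cdot 454 = \frac{75017}{411074} + i \sqrt{323} \cdot 454 = \frac{75017}{411074} + 454 i \sqrt{323}$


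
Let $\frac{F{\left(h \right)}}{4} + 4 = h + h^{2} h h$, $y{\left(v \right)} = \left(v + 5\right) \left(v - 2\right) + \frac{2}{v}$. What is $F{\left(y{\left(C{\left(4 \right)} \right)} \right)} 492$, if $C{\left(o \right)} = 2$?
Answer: $-3936$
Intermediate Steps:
$y{\left(v \right)} = \frac{2}{v} + \left(-2 + v\right) \left(5 + v\right)$ ($y{\left(v \right)} = \left(5 + v\right) \left(-2 + v\right) + \frac{2}{v} = \left(-2 + v\right) \left(5 + v\right) + \frac{2}{v} = \frac{2}{v} + \left(-2 + v\right) \left(5 + v\right)$)
$F{\left(h \right)} = -16 + 4 h + 4 h^{4}$ ($F{\left(h \right)} = -16 + 4 \left(h + h^{2} h h\right) = -16 + 4 \left(h + h^{2} h^{2}\right) = -16 + 4 \left(h + h^{4}\right) = -16 + \left(4 h + 4 h^{4}\right) = -16 + 4 h + 4 h^{4}$)
$F{\left(y{\left(C{\left(4 \right)} \right)} \right)} 492 = \left(-16 + 4 \left(-10 + 2^{2} + \frac{2}{2} + 3 \cdot 2\right) + 4 \left(-10 + 2^{2} + \frac{2}{2} + 3 \cdot 2\right)^{4}\right) 492 = \left(-16 + 4 \left(-10 + 4 + 2 \cdot \frac{1}{2} + 6\right) + 4 \left(-10 + 4 + 2 \cdot \frac{1}{2} + 6\right)^{4}\right) 492 = \left(-16 + 4 \left(-10 + 4 + 1 + 6\right) + 4 \left(-10 + 4 + 1 + 6\right)^{4}\right) 492 = \left(-16 + 4 \cdot 1 + 4 \cdot 1^{4}\right) 492 = \left(-16 + 4 + 4 \cdot 1\right) 492 = \left(-16 + 4 + 4\right) 492 = \left(-8\right) 492 = -3936$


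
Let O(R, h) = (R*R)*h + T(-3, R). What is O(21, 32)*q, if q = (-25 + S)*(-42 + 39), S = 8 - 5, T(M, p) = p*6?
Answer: 939708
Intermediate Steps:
T(M, p) = 6*p
O(R, h) = 6*R + h*R² (O(R, h) = (R*R)*h + 6*R = R²*h + 6*R = h*R² + 6*R = 6*R + h*R²)
S = 3
q = 66 (q = (-25 + 3)*(-42 + 39) = -22*(-3) = 66)
O(21, 32)*q = (21*(6 + 21*32))*66 = (21*(6 + 672))*66 = (21*678)*66 = 14238*66 = 939708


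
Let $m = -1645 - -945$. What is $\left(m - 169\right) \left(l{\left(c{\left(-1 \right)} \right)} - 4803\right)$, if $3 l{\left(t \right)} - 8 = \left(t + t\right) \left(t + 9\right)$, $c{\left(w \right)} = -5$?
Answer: $\frac{12549229}{3} \approx 4.1831 \cdot 10^{6}$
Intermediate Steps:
$m = -700$ ($m = -1645 + 945 = -700$)
$l{\left(t \right)} = \frac{8}{3} + \frac{2 t \left(9 + t\right)}{3}$ ($l{\left(t \right)} = \frac{8}{3} + \frac{\left(t + t\right) \left(t + 9\right)}{3} = \frac{8}{3} + \frac{2 t \left(9 + t\right)}{3}$)
$\left(m - 169\right) \left(l{\left(c{\left(-1 \right)} \right)} - 4803\right) = \left(-700 - 169\right) \left(\left(\frac{8}{3} + 6 \left(-5\right) + \frac{2 \left(-5\right)^{2}}{3}\right) - 4803\right) = - 869 \left(\left(\frac{8}{3} - 30 + \frac{2}{3} \cdot 25\right) - 4803\right) = - 869 \left(\left(\frac{8}{3} - 30 + \frac{50}{3}\right) - 4803\right) = - 869 \left(- \frac{32}{3} - 4803\right) = \left(-869\right) \left(- \frac{14441}{3}\right) = \frac{12549229}{3}$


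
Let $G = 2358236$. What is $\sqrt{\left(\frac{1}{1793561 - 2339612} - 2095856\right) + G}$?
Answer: $\frac{\sqrt{78234289228864329}}{546051} \approx 512.23$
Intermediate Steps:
$\sqrt{\left(\frac{1}{1793561 - 2339612} - 2095856\right) + G} = \sqrt{\left(\frac{1}{1793561 - 2339612} - 2095856\right) + 2358236} = \sqrt{\left(\frac{1}{-546051} - 2095856\right) + 2358236} = \sqrt{\left(- \frac{1}{546051} - 2095856\right) + 2358236} = \sqrt{- \frac{1144444264657}{546051} + 2358236} = \sqrt{\frac{143272861379}{546051}} = \frac{\sqrt{78234289228864329}}{546051}$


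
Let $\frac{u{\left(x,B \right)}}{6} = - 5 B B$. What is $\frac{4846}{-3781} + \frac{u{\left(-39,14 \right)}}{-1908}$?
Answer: $\frac{1082176}{601179} \approx 1.8001$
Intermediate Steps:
$u{\left(x,B \right)} = - 30 B^{2}$ ($u{\left(x,B \right)} = 6 - 5 B B = 6 \left(- 5 B^{2}\right) = - 30 B^{2}$)
$\frac{4846}{-3781} + \frac{u{\left(-39,14 \right)}}{-1908} = \frac{4846}{-3781} + \frac{\left(-30\right) 14^{2}}{-1908} = 4846 \left(- \frac{1}{3781}\right) + \left(-30\right) 196 \left(- \frac{1}{1908}\right) = - \frac{4846}{3781} - - \frac{490}{159} = - \frac{4846}{3781} + \frac{490}{159} = \frac{1082176}{601179}$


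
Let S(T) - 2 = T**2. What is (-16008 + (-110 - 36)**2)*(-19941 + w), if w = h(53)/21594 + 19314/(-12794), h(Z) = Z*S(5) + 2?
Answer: -7311201125968130/69068409 ≈ -1.0585e+8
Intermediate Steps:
S(T) = 2 + T**2
h(Z) = 2 + 27*Z (h(Z) = Z*(2 + 5**2) + 2 = Z*(2 + 25) + 2 = Z*27 + 2 = 27*Z + 2 = 2 + 27*Z)
w = -199366357/138136818 (w = (2 + 27*53)/21594 + 19314/(-12794) = (2 + 1431)*(1/21594) + 19314*(-1/12794) = 1433*(1/21594) - 9657/6397 = 1433/21594 - 9657/6397 = -199366357/138136818 ≈ -1.4433)
(-16008 + (-110 - 36)**2)*(-19941 + w) = (-16008 + (-110 - 36)**2)*(-19941 - 199366357/138136818) = (-16008 + (-146)**2)*(-2754785654095/138136818) = (-16008 + 21316)*(-2754785654095/138136818) = 5308*(-2754785654095/138136818) = -7311201125968130/69068409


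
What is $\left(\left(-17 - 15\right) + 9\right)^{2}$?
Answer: $529$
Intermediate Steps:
$\left(\left(-17 - 15\right) + 9\right)^{2} = \left(-32 + 9\right)^{2} = \left(-23\right)^{2} = 529$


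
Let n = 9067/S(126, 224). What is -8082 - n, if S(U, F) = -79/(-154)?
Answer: -2034796/79 ≈ -25757.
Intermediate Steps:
S(U, F) = 79/154 (S(U, F) = -79*(-1/154) = 79/154)
n = 1396318/79 (n = 9067/(79/154) = 9067*(154/79) = 1396318/79 ≈ 17675.)
-8082 - n = -8082 - 1*1396318/79 = -8082 - 1396318/79 = -2034796/79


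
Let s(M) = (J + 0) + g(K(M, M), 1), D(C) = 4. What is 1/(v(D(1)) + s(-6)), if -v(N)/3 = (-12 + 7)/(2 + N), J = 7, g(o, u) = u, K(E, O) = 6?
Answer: 2/21 ≈ 0.095238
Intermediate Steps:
v(N) = 15/(2 + N) (v(N) = -3*(-12 + 7)/(2 + N) = -(-15)/(2 + N) = 15/(2 + N))
s(M) = 8 (s(M) = (7 + 0) + 1 = 7 + 1 = 8)
1/(v(D(1)) + s(-6)) = 1/(15/(2 + 4) + 8) = 1/(15/6 + 8) = 1/(15*(1/6) + 8) = 1/(5/2 + 8) = 1/(21/2) = 2/21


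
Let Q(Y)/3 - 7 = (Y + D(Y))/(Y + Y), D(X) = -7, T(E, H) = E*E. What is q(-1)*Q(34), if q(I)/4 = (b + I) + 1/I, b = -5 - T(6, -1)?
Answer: -64887/17 ≈ -3816.9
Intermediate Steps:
T(E, H) = E²
b = -41 (b = -5 - 1*6² = -5 - 1*36 = -5 - 36 = -41)
q(I) = -164 + 4*I + 4/I (q(I) = 4*((-41 + I) + 1/I) = 4*(-41 + I + 1/I) = -164 + 4*I + 4/I)
Q(Y) = 21 + 3*(-7 + Y)/(2*Y) (Q(Y) = 21 + 3*((Y - 7)/(Y + Y)) = 21 + 3*((-7 + Y)/((2*Y))) = 21 + 3*((-7 + Y)*(1/(2*Y))) = 21 + 3*((-7 + Y)/(2*Y)) = 21 + 3*(-7 + Y)/(2*Y))
q(-1)*Q(34) = (-164 + 4*(-1) + 4/(-1))*((3/2)*(-7 + 15*34)/34) = (-164 - 4 + 4*(-1))*((3/2)*(1/34)*(-7 + 510)) = (-164 - 4 - 4)*((3/2)*(1/34)*503) = -172*1509/68 = -64887/17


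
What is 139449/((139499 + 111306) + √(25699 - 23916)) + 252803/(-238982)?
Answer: -628652215014778/1252726641267137 - 46483*√1783/20967715414 ≈ -0.50192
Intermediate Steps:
139449/((139499 + 111306) + √(25699 - 23916)) + 252803/(-238982) = 139449/(250805 + √1783) + 252803*(-1/238982) = 139449/(250805 + √1783) - 252803/238982 = -252803/238982 + 139449/(250805 + √1783)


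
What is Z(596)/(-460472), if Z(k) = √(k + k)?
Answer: -√298/230236 ≈ -7.4978e-5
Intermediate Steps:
Z(k) = √2*√k (Z(k) = √(2*k) = √2*√k)
Z(596)/(-460472) = (√2*√596)/(-460472) = (√2*(2*√149))*(-1/460472) = (2*√298)*(-1/460472) = -√298/230236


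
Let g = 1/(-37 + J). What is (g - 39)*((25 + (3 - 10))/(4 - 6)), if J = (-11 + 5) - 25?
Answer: 23877/68 ≈ 351.13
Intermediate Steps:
J = -31 (J = -6 - 25 = -31)
g = -1/68 (g = 1/(-37 - 31) = 1/(-68) = -1/68 ≈ -0.014706)
(g - 39)*((25 + (3 - 10))/(4 - 6)) = (-1/68 - 39)*((25 + (3 - 10))/(4 - 6)) = -2653*(25 - 7)/(68*(-2)) = -23877*(-1)/(34*2) = -2653/68*(-9) = 23877/68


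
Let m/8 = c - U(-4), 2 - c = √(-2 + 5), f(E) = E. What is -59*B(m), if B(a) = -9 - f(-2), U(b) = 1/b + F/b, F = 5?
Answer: 413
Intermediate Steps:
U(b) = 6/b (U(b) = 1/b + 5/b = 6/b)
c = 2 - √3 (c = 2 - √(-2 + 5) = 2 - √3 ≈ 0.26795)
m = 28 - 8*√3 (m = 8*((2 - √3) - 6/(-4)) = 8*((2 - √3) - 6*(-1)/4) = 8*((2 - √3) - 1*(-3/2)) = 8*((2 - √3) + 3/2) = 8*(7/2 - √3) = 28 - 8*√3 ≈ 14.144)
B(a) = -7 (B(a) = -9 - 1*(-2) = -9 + 2 = -7)
-59*B(m) = -59*(-7) = 413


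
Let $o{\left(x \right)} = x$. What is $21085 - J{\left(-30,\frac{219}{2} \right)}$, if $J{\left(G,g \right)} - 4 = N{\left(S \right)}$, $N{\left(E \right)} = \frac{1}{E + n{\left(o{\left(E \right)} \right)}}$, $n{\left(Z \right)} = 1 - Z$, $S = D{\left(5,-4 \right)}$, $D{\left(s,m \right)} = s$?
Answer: $21080$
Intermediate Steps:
$S = 5$
$N{\left(E \right)} = 1$ ($N{\left(E \right)} = \frac{1}{E - \left(-1 + E\right)} = 1^{-1} = 1$)
$J{\left(G,g \right)} = 5$ ($J{\left(G,g \right)} = 4 + 1 = 5$)
$21085 - J{\left(-30,\frac{219}{2} \right)} = 21085 - 5 = 21080$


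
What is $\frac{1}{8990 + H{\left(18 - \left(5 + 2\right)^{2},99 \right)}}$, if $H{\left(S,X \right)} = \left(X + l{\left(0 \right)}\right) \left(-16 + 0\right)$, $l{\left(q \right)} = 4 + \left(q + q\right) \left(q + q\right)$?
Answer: $\frac{1}{7342} \approx 0.0001362$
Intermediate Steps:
$l{\left(q \right)} = 4 + 4 q^{2}$ ($l{\left(q \right)} = 4 + 2 q 2 q = 4 + 4 q^{2}$)
$H{\left(S,X \right)} = -64 - 16 X$ ($H{\left(S,X \right)} = \left(X + \left(4 + 4 \cdot 0^{2}\right)\right) \left(-16 + 0\right) = \left(X + \left(4 + 4 \cdot 0\right)\right) \left(-16\right) = \left(X + \left(4 + 0\right)\right) \left(-16\right) = \left(X + 4\right) \left(-16\right) = \left(4 + X\right) \left(-16\right) = -64 - 16 X$)
$\frac{1}{8990 + H{\left(18 - \left(5 + 2\right)^{2},99 \right)}} = \frac{1}{8990 - 1648} = \frac{1}{7342}$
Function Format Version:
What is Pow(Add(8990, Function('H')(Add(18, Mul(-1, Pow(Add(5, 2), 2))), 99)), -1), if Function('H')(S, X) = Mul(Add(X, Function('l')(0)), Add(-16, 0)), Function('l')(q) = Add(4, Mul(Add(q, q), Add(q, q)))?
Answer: Rational(1, 7342) ≈ 0.00013620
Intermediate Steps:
Function('l')(q) = Add(4, Mul(4, Pow(q, 2))) (Function('l')(q) = Add(4, Mul(Mul(2, q), Mul(2, q))) = Add(4, Mul(4, Pow(q, 2))))
Function('H')(S, X) = Add(-64, Mul(-16, X)) (Function('H')(S, X) = Mul(Add(X, Add(4, Mul(4, Pow(0, 2)))), Add(-16, 0)) = Mul(Add(X, Add(4, Mul(4, 0))), -16) = Mul(Add(X, Add(4, 0)), -16) = Mul(Add(X, 4), -16) = Mul(Add(4, X), -16) = Add(-64, Mul(-16, X)))
Pow(Add(8990, Function('H')(Add(18, Mul(-1, Pow(Add(5, 2), 2))), 99)), -1) = Pow(Add(8990, Add(-64, Mul(-16, 99))), -1) = Pow(Add(8990, Add(-64, -1584)), -1) = Pow(Add(8990, -1648), -1) = Pow(7342, -1) = Rational(1, 7342)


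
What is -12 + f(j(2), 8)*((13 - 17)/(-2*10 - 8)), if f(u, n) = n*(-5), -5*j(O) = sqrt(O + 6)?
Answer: -124/7 ≈ -17.714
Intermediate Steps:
j(O) = -sqrt(6 + O)/5 (j(O) = -sqrt(O + 6)/5 = -sqrt(6 + O)/5)
f(u, n) = -5*n
-12 + f(j(2), 8)*((13 - 17)/(-2*10 - 8)) = -12 + (-5*8)*((13 - 17)/(-2*10 - 8)) = -12 - (-160)/(-20 - 8) = -12 - (-160)/(-28) = -12 - (-160)*(-1)/28 = -12 - 40*1/7 = -12 - 40/7 = -124/7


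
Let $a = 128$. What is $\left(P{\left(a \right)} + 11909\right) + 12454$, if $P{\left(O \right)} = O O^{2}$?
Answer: $2121515$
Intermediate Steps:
$P{\left(O \right)} = O^{3}$
$\left(P{\left(a \right)} + 11909\right) + 12454 = \left(128^{3} + 11909\right) + 12454 = \left(2097152 + 11909\right) + 12454 = 2109061 + 12454 = 2121515$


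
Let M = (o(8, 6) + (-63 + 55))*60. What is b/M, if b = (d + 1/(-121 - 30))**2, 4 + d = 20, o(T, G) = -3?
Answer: -388815/1003244 ≈ -0.38756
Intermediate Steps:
d = 16 (d = -4 + 20 = 16)
b = 5832225/22801 (b = (16 + 1/(-121 - 30))**2 = (16 + 1/(-151))**2 = (16 - 1/151)**2 = (2415/151)**2 = 5832225/22801 ≈ 255.79)
M = -660 (M = (-3 + (-63 + 55))*60 = (-3 - 8)*60 = -11*60 = -660)
b/M = (5832225/22801)/(-660) = (5832225/22801)*(-1/660) = -388815/1003244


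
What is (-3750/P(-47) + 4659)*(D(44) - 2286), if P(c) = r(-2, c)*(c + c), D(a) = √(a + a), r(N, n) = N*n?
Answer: -23529040191/2209 + 20585337*√22/2209 ≈ -1.0608e+7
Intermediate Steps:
D(a) = √2*√a (D(a) = √(2*a) = √2*√a)
P(c) = -4*c² (P(c) = (-2*c)*(c + c) = (-2*c)*(2*c) = -4*c²)
(-3750/P(-47) + 4659)*(D(44) - 2286) = (-3750/((-4*(-47)²)) + 4659)*(√2*√44 - 2286) = (-3750/((-4*2209)) + 4659)*(√2*(2*√11) - 2286) = (-3750/(-8836) + 4659)*(2*√22 - 2286) = (-3750*(-1/8836) + 4659)*(-2286 + 2*√22) = (1875/4418 + 4659)*(-2286 + 2*√22) = 20585337*(-2286 + 2*√22)/4418 = -23529040191/2209 + 20585337*√22/2209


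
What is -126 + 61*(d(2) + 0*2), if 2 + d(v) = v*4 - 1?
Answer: 179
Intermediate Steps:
d(v) = -3 + 4*v (d(v) = -2 + (v*4 - 1) = -2 + (4*v - 1) = -2 + (-1 + 4*v) = -3 + 4*v)
-126 + 61*(d(2) + 0*2) = -126 + 61*((-3 + 4*2) + 0*2) = -126 + 61*((-3 + 8) + 0) = -126 + 61*(5 + 0) = -126 + 61*5 = -126 + 305 = 179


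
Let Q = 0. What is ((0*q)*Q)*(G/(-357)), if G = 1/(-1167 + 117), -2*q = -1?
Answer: 0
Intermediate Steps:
q = 1/2 (q = -1/2*(-1) = 1/2 ≈ 0.50000)
G = -1/1050 (G = 1/(-1050) = -1/1050 ≈ -0.00095238)
((0*q)*Q)*(G/(-357)) = ((0*(1/2))*0)*(-1/1050/(-357)) = (0*0)*(-1/1050*(-1/357)) = 0*(1/374850) = 0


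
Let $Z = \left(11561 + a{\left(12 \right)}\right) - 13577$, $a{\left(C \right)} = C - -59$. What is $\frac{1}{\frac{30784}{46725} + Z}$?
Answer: $- \frac{46725}{90849341} \approx -0.00051431$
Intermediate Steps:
$a{\left(C \right)} = 59 + C$ ($a{\left(C \right)} = C + 59 = 59 + C$)
$Z = -1945$ ($Z = \left(11561 + \left(59 + 12\right)\right) - 13577 = \left(11561 + 71\right) - 13577 = 11632 - 13577 = -1945$)
$\frac{1}{\frac{30784}{46725} + Z} = \frac{1}{\frac{30784}{46725} - 1945} = \frac{1}{- \frac{90849341}{46725}} = - \frac{46725}{90849341}$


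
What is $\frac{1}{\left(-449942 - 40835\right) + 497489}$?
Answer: $\frac{1}{6712} \approx 0.00014899$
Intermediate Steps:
$\frac{1}{\left(-449942 - 40835\right) + 497489} = \frac{1}{-490777 + 497489} = \frac{1}{6712}$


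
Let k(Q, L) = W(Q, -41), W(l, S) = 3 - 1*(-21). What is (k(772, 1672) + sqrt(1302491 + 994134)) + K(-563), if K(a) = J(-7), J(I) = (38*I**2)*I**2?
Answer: 91262 + 5*sqrt(91865) ≈ 92778.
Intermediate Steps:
W(l, S) = 24 (W(l, S) = 3 + 21 = 24)
k(Q, L) = 24
J(I) = 38*I**4
K(a) = 91238 (K(a) = 38*(-7)**4 = 38*2401 = 91238)
(k(772, 1672) + sqrt(1302491 + 994134)) + K(-563) = (24 + sqrt(1302491 + 994134)) + 91238 = (24 + sqrt(2296625)) + 91238 = (24 + 5*sqrt(91865)) + 91238 = 91262 + 5*sqrt(91865)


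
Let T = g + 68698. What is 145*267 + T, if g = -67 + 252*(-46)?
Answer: 95754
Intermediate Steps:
g = -11659 (g = -67 - 11592 = -11659)
T = 57039 (T = -11659 + 68698 = 57039)
145*267 + T = 145*267 + 57039 = 38715 + 57039 = 95754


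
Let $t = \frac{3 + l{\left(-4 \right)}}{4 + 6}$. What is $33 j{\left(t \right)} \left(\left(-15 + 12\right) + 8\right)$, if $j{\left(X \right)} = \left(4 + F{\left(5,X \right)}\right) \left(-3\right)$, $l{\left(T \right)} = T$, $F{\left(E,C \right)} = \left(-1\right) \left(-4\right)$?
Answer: $-3960$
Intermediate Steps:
$F{\left(E,C \right)} = 4$
$t = - \frac{1}{10}$ ($t = \frac{3 - 4}{4 + 6} = - \frac{1}{10} \approx -0.1$)
$j{\left(X \right)} = -24$ ($j{\left(X \right)} = \left(4 + 4\right) \left(-3\right) = 8 \left(-3\right) = -24$)
$33 j{\left(t \right)} \left(\left(-15 + 12\right) + 8\right) = 33 \left(-24\right) \left(\left(-15 + 12\right) + 8\right) = - 792 \left(-3 + 8\right) = \left(-792\right) 5 = -3960$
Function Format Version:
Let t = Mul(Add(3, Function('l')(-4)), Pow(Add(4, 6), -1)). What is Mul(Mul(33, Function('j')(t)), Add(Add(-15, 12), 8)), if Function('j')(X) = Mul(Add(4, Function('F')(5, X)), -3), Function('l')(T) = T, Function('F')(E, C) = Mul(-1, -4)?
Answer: -3960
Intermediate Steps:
Function('F')(E, C) = 4
t = Rational(-1, 10) (t = Mul(Add(3, -4), Pow(Add(4, 6), -1)) = Mul(-1, Pow(10, -1)) = Mul(-1, Rational(1, 10)) = Rational(-1, 10) ≈ -0.10000)
Function('j')(X) = -24 (Function('j')(X) = Mul(Add(4, 4), -3) = Mul(8, -3) = -24)
Mul(Mul(33, Function('j')(t)), Add(Add(-15, 12), 8)) = Mul(Mul(33, -24), Add(Add(-15, 12), 8)) = Mul(-792, Add(-3, 8)) = Mul(-792, 5) = -3960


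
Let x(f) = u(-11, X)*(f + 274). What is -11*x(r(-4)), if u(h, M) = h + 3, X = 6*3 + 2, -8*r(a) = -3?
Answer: 24145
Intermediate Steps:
r(a) = 3/8 (r(a) = -⅛*(-3) = 3/8)
X = 20 (X = 18 + 2 = 20)
u(h, M) = 3 + h
x(f) = -2192 - 8*f (x(f) = (3 - 11)*(f + 274) = -8*(274 + f) = -2192 - 8*f)
-11*x(r(-4)) = -11*(-2192 - 8*3/8) = -11*(-2192 - 3) = -11*(-2195) = 24145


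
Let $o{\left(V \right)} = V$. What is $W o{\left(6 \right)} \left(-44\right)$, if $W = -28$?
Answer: $7392$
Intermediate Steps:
$W o{\left(6 \right)} \left(-44\right) = \left(-28\right) 6 \left(-44\right) = \left(-168\right) \left(-44\right) = 7392$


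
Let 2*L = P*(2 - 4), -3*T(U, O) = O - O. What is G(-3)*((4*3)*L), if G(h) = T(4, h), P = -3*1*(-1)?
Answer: 0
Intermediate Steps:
P = 3 (P = -3*(-1) = 3)
T(U, O) = 0 (T(U, O) = -(O - O)/3 = -⅓*0 = 0)
L = -3 (L = (3*(2 - 4))/2 = (3*(-2))/2 = (½)*(-6) = -3)
G(h) = 0
G(-3)*((4*3)*L) = 0*((4*3)*(-3)) = 0*(12*(-3)) = 0*(-36) = 0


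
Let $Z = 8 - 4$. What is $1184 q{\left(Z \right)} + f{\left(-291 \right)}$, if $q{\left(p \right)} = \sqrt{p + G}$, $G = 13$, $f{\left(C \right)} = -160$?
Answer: $-160 + 1184 \sqrt{17} \approx 4721.8$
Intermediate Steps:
$Z = 4$ ($Z = 8 - 4 = 4$)
$q{\left(p \right)} = \sqrt{13 + p}$ ($q{\left(p \right)} = \sqrt{p + 13} = \sqrt{13 + p}$)
$1184 q{\left(Z \right)} + f{\left(-291 \right)} = 1184 \sqrt{13 + 4} - 160 = 1184 \sqrt{17} - 160 = -160 + 1184 \sqrt{17}$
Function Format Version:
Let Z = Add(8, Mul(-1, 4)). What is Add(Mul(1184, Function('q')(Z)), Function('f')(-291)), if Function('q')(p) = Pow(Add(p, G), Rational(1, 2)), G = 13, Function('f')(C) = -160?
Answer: Add(-160, Mul(1184, Pow(17, Rational(1, 2)))) ≈ 4721.8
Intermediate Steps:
Z = 4 (Z = Add(8, -4) = 4)
Function('q')(p) = Pow(Add(13, p), Rational(1, 2)) (Function('q')(p) = Pow(Add(p, 13), Rational(1, 2)) = Pow(Add(13, p), Rational(1, 2)))
Add(Mul(1184, Function('q')(Z)), Function('f')(-291)) = Add(Mul(1184, Pow(Add(13, 4), Rational(1, 2))), -160) = Add(Mul(1184, Pow(17, Rational(1, 2))), -160) = Add(-160, Mul(1184, Pow(17, Rational(1, 2))))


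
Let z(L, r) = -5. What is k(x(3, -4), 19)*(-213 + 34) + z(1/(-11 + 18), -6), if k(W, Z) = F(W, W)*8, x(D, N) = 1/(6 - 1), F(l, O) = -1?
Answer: 1427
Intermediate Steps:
x(D, N) = ⅕ (x(D, N) = 1/5 = ⅕)
k(W, Z) = -8 (k(W, Z) = -1*8 = -8)
k(x(3, -4), 19)*(-213 + 34) + z(1/(-11 + 18), -6) = -8*(-213 + 34) - 5 = -8*(-179) - 5 = 1432 - 5 = 1427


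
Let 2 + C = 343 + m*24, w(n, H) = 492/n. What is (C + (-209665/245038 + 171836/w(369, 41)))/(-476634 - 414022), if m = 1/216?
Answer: -21920633893/151092391104 ≈ -0.14508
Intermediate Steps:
m = 1/216 ≈ 0.0046296
C = 3070/9 (C = -2 + (343 + (1/216)*24) = -2 + (343 + ⅑) = -2 + 3088/9 = 3070/9 ≈ 341.11)
(C + (-209665/245038 + 171836/w(369, 41)))/(-476634 - 414022) = (3070/9 + (-209665/245038 + 171836/((492/369))))/(-476634 - 414022) = (3070/9 + (-209665*1/245038 + 171836/((492*(1/369)))))/(-890656) = (3070/9 + (-209665/245038 + 171836/(4/3)))*(-1/890656) = (3070/9 + (-209665/245038 + 171836*(¾)))*(-1/890656) = (3070/9 + (-209665/245038 + 128877))*(-1/890656) = (3070/9 + 31579552661/245038)*(-1/890656) = (284968240609/2205342)*(-1/890656) = -21920633893/151092391104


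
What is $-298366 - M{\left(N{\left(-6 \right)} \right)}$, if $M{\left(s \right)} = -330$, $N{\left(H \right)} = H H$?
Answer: $-298036$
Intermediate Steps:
$N{\left(H \right)} = H^{2}$
$-298366 - M{\left(N{\left(-6 \right)} \right)} = -298366 - -330 = -298366 + 330 = -298036$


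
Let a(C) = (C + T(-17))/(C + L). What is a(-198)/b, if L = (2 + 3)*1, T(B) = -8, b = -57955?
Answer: -206/11185315 ≈ -1.8417e-5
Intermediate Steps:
L = 5 (L = 5*1 = 5)
a(C) = (-8 + C)/(5 + C) (a(C) = (C - 8)/(C + 5) = (-8 + C)/(5 + C))
a(-198)/b = ((-8 - 198)/(5 - 198))/(-57955) = (-206/(-193))*(-1/57955) = -1/193*(-206)*(-1/57955) = (206/193)*(-1/57955) = -206/11185315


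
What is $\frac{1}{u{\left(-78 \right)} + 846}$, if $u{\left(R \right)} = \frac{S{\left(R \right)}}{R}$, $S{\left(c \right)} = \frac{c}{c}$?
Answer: $\frac{78}{65987} \approx 0.0011821$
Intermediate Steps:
$S{\left(c \right)} = 1$
$u{\left(R \right)} = \frac{1}{R}$ ($u{\left(R \right)} = 1 \frac{1}{R} = \frac{1}{R}$)
$\frac{1}{u{\left(-78 \right)} + 846} = \frac{1}{\frac{1}{-78} + 846} = \frac{1}{- \frac{1}{78} + 846} = \frac{1}{\frac{65987}{78}} = \frac{78}{65987}$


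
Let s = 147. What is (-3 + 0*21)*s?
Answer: -441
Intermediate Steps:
(-3 + 0*21)*s = (-3 + 0*21)*147 = (-3 + 0)*147 = -3*147 = -441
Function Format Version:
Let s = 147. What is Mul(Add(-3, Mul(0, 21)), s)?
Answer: -441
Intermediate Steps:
Mul(Add(-3, Mul(0, 21)), s) = Mul(Add(-3, Mul(0, 21)), 147) = Mul(Add(-3, 0), 147) = Mul(-3, 147) = -441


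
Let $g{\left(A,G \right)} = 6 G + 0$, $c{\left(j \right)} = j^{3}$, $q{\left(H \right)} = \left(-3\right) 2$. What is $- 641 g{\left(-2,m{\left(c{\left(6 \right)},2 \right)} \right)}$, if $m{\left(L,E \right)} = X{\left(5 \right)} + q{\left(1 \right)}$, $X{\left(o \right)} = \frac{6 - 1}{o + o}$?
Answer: $21153$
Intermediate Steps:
$q{\left(H \right)} = -6$
$X{\left(o \right)} = \frac{5}{2 o}$
$m{\left(L,E \right)} = - \frac{11}{2}$ ($m{\left(L,E \right)} = \frac{5}{2 \cdot 5} - 6 = \frac{5}{2} \cdot \frac{1}{5} - 6 = \frac{1}{2} - 6 = - \frac{11}{2}$)
$g{\left(A,G \right)} = 6 G$
$- 641 g{\left(-2,m{\left(c{\left(6 \right)},2 \right)} \right)} = - 641 \cdot 6 \left(- \frac{11}{2}\right) = \left(-641\right) \left(-33\right) = 21153$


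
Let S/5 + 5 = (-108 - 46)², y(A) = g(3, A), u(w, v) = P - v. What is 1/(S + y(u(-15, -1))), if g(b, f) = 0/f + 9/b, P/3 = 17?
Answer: 1/118558 ≈ 8.4347e-6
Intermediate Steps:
P = 51 (P = 3*17 = 51)
u(w, v) = 51 - v
g(b, f) = 9/b (g(b, f) = 0 + 9/b = 9/b)
y(A) = 3 (y(A) = 9/3 = 9*(⅓) = 3)
S = 118555 (S = -25 + 5*(-108 - 46)² = -25 + 5*(-154)² = -25 + 5*23716 = -25 + 118580 = 118555)
1/(S + y(u(-15, -1))) = 1/(118555 + 3) = 1/118558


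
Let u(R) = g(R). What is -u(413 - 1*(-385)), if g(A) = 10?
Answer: -10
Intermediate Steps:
u(R) = 10
-u(413 - 1*(-385)) = -1*10 = -10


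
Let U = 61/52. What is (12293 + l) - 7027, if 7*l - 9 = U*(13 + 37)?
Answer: 960171/182 ≈ 5275.7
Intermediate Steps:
U = 61/52 (U = 61*(1/52) = 61/52 ≈ 1.1731)
l = 1759/182 (l = 9/7 + (61*(13 + 37)/52)/7 = 9/7 + ((61/52)*50)/7 = 9/7 + (⅐)*(1525/26) = 9/7 + 1525/182 = 1759/182 ≈ 9.6648)
(12293 + l) - 7027 = (12293 + 1759/182) - 7027 = 2239085/182 - 7027 = 960171/182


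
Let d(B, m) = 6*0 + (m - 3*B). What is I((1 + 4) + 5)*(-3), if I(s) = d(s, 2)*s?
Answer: 840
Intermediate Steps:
d(B, m) = m - 3*B (d(B, m) = 0 + (m - 3*B) = m - 3*B)
I(s) = s*(2 - 3*s) (I(s) = (2 - 3*s)*s = s*(2 - 3*s))
I((1 + 4) + 5)*(-3) = (((1 + 4) + 5)*(2 - 3*((1 + 4) + 5)))*(-3) = ((5 + 5)*(2 - 3*(5 + 5)))*(-3) = (10*(2 - 3*10))*(-3) = (10*(2 - 30))*(-3) = (10*(-28))*(-3) = -280*(-3) = 840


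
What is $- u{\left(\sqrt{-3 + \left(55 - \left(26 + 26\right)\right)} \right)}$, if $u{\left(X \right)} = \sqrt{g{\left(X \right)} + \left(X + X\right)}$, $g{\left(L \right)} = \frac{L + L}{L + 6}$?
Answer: $0$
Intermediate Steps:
$g{\left(L \right)} = \frac{2 L}{6 + L}$
$u{\left(X \right)} = \sqrt{2 X + \frac{2 X}{6 + X}}$ ($u{\left(X \right)} = \sqrt{\frac{2 X}{6 + X} + \left(X + X\right)} = \sqrt{\frac{2 X}{6 + X} + 2 X} = \sqrt{2 X + \frac{2 X}{6 + X}}$)
$- u{\left(\sqrt{-3 + \left(55 - \left(26 + 26\right)\right)} \right)} = - \sqrt{2} \sqrt{\sqrt{-3 + \left(55 - \left(26 + 26\right)\right)} + \frac{\sqrt{-3 + \left(55 - \left(26 + 26\right)\right)}}{6 + \sqrt{-3 + \left(55 - \left(26 + 26\right)\right)}}} = - \sqrt{2} \sqrt{\sqrt{-3 + \left(55 - 52\right)} + \frac{\sqrt{-3 + \left(55 - 52\right)}}{6 + \sqrt{-3 + \left(55 - 52\right)}}} = - \sqrt{2} \sqrt{\sqrt{-3 + 3} + \frac{\sqrt{-3 + 3}}{6 + \sqrt{-3 + 3}}} = - \sqrt{2} \sqrt{\sqrt{0} + \frac{\sqrt{0}}{6 + \sqrt{0}}} = - \sqrt{2} \sqrt{0 + \frac{0}{6 + 0}} = - \sqrt{2} \sqrt{0 + \frac{0}{6}} = - \sqrt{2} \sqrt{0 + 0 \cdot \frac{1}{6}} = - \sqrt{2} \sqrt{0 + 0} = - \sqrt{2} \sqrt{0} = - \sqrt{2} \cdot 0 = \left(-1\right) 0 = 0$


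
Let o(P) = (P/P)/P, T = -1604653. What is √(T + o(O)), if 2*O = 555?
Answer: I*√494273239215/555 ≈ 1266.8*I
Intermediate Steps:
O = 555/2 (O = (½)*555 = 555/2 ≈ 277.50)
o(P) = 1/P
√(T + o(O)) = √(-1604653 + 1/(555/2)) = √(-1604653 + 2/555) = √(-890582413/555) = I*√494273239215/555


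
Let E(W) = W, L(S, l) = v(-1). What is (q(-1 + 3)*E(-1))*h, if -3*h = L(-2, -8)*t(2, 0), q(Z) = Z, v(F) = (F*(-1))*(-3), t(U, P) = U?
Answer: -4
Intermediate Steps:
v(F) = 3*F (v(F) = -F*(-3) = 3*F)
L(S, l) = -3 (L(S, l) = 3*(-1) = -3)
h = 2 (h = -(-1)*2 = -⅓*(-6) = 2)
(q(-1 + 3)*E(-1))*h = ((-1 + 3)*(-1))*2 = (2*(-1))*2 = -2*2 = -4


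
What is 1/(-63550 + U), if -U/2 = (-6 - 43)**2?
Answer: -1/68352 ≈ -1.4630e-5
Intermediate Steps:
U = -4802 (U = -2*(-6 - 43)**2 = -2*(-49)**2 = -2*2401 = -4802)
1/(-63550 + U) = 1/(-63550 - 4802) = 1/(-68352) = -1/68352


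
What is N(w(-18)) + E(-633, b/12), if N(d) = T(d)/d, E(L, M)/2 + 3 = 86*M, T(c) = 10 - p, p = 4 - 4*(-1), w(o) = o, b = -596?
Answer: -76939/9 ≈ -8548.8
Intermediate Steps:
p = 8 (p = 4 + 4 = 8)
T(c) = 2 (T(c) = 10 - 1*8 = 10 - 8 = 2)
E(L, M) = -6 + 172*M (E(L, M) = -6 + 2*(86*M) = -6 + 172*M)
N(d) = 2/d
N(w(-18)) + E(-633, b/12) = 2/(-18) + (-6 + 172*(-596/12)) = 2*(-1/18) + (-6 + 172*(-596*1/12)) = -1/9 + (-6 + 172*(-149/3)) = -1/9 + (-6 - 25628/3) = -1/9 - 25646/3 = -76939/9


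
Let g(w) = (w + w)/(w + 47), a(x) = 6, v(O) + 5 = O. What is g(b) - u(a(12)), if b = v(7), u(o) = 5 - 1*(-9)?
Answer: -682/49 ≈ -13.918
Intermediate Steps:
v(O) = -5 + O
u(o) = 14 (u(o) = 5 + 9 = 14)
b = 2 (b = -5 + 7 = 2)
g(w) = 2*w/(47 + w) (g(w) = (2*w)/(47 + w) = 2*w/(47 + w))
g(b) - u(a(12)) = 2*2/(47 + 2) - 1*14 = 2*2/49 - 14 = 2*2*(1/49) - 14 = 4/49 - 14 = -682/49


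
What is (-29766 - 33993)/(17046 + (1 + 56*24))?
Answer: -1203/347 ≈ -3.4669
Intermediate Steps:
(-29766 - 33993)/(17046 + (1 + 56*24)) = -63759/(17046 + (1 + 1344)) = -63759/(17046 + 1345) = -63759/18391 = -63759*1/18391 = -1203/347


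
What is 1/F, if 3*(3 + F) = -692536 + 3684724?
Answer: 1/997393 ≈ 1.0026e-6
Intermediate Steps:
F = 997393 (F = -3 + (-692536 + 3684724)/3 = -3 + (⅓)*2992188 = -3 + 997396 = 997393)
1/F = 1/997393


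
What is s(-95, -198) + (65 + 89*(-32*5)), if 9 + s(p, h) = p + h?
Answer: -14477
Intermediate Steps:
s(p, h) = -9 + h + p (s(p, h) = -9 + (p + h) = -9 + (h + p) = -9 + h + p)
s(-95, -198) + (65 + 89*(-32*5)) = (-9 - 198 - 95) + (65 + 89*(-32*5)) = -302 + (65 + 89*(-160)) = -302 + (65 - 14240) = -302 - 14175 = -14477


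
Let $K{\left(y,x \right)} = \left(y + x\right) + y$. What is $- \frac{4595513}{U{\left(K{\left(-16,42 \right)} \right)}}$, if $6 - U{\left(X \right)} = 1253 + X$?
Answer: $\frac{4595513}{1257} \approx 3655.9$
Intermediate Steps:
$K{\left(y,x \right)} = x + 2 y$ ($K{\left(y,x \right)} = \left(x + y\right) + y = x + 2 y$)
$U{\left(X \right)} = -1247 - X$ ($U{\left(X \right)} = 6 - \left(1253 + X\right) = -1247 - X$)
$- \frac{4595513}{U{\left(K{\left(-16,42 \right)} \right)}} = - \frac{4595513}{-1247 - \left(42 + 2 \left(-16\right)\right)} = - \frac{4595513}{-1247 - \left(42 - 32\right)} = - \frac{4595513}{-1247 - 10} = - \frac{4595513}{-1257} = \left(-4595513\right) \left(- \frac{1}{1257}\right) = \frac{4595513}{1257}$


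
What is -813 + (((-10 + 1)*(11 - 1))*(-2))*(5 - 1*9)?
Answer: -1533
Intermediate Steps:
-813 + (((-10 + 1)*(11 - 1))*(-2))*(5 - 1*9) = -813 + (-9*10*(-2))*(5 - 9) = -813 - 90*(-2)*(-4) = -813 + 180*(-4) = -813 - 720 = -1533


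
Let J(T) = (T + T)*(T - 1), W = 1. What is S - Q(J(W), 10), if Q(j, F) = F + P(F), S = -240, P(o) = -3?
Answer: -247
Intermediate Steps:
J(T) = 2*T*(-1 + T) (J(T) = (2*T)*(-1 + T) = 2*T*(-1 + T))
Q(j, F) = -3 + F (Q(j, F) = F - 3 = -3 + F)
S - Q(J(W), 10) = -240 - (-3 + 10) = -240 - 1*7 = -240 - 7 = -247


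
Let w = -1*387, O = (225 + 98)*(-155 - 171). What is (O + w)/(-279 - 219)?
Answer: 105685/498 ≈ 212.22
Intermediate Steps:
O = -105298 (O = 323*(-326) = -105298)
w = -387
(O + w)/(-279 - 219) = (-105298 - 387)/(-279 - 219) = -105685/(-498) = -105685*(-1/498) = 105685/498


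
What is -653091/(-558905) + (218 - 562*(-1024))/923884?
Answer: 462572643687/258181693510 ≈ 1.7917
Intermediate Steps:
-653091/(-558905) + (218 - 562*(-1024))/923884 = -653091*(-1/558905) + (218 + 575488)*(1/923884) = 653091/558905 + 575706*(1/923884) = 653091/558905 + 287853/461942 = 462572643687/258181693510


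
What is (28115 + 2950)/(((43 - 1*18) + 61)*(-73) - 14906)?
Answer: -31065/21184 ≈ -1.4664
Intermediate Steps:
(28115 + 2950)/(((43 - 1*18) + 61)*(-73) - 14906) = 31065/(((43 - 18) + 61)*(-73) - 14906) = 31065/((25 + 61)*(-73) - 14906) = 31065/(86*(-73) - 14906) = 31065/(-6278 - 14906) = 31065/(-21184) = 31065*(-1/21184) = -31065/21184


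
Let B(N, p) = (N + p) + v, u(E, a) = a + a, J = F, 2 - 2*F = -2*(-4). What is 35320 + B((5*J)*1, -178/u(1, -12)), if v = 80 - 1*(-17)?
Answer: 424913/12 ≈ 35409.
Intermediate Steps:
F = -3 (F = 1 - (-1)*(-4) = 1 - ½*8 = 1 - 4 = -3)
J = -3
v = 97 (v = 80 + 17 = 97)
u(E, a) = 2*a
B(N, p) = 97 + N + p (B(N, p) = (N + p) + 97 = 97 + N + p)
35320 + B((5*J)*1, -178/u(1, -12)) = 35320 + (97 + (5*(-3))*1 - 178/(2*(-12))) = 35320 + (97 - 15*1 - 178/(-24)) = 35320 + (97 - 15 - 178*(-1/24)) = 35320 + (97 - 15 + 89/12) = 35320 + 1073/12 = 424913/12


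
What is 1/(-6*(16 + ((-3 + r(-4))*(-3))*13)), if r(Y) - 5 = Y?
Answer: -1/564 ≈ -0.0017731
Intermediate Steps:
r(Y) = 5 + Y
1/(-6*(16 + ((-3 + r(-4))*(-3))*13)) = 1/(-6*(16 + ((-3 + (5 - 4))*(-3))*13)) = 1/(-6*(16 + ((-3 + 1)*(-3))*13)) = 1/(-6*(16 - 2*(-3)*13)) = 1/(-6*(16 + 6*13)) = 1/(-6*(16 + 78)) = 1/(-6*94) = 1/(-564) = -1/564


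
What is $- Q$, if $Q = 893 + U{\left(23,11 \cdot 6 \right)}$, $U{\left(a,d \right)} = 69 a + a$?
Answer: $-2503$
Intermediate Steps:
$U{\left(a,d \right)} = 70 a$
$Q = 2503$ ($Q = 893 + 70 \cdot 23 = 893 + 1610 = 2503$)
$- Q = \left(-1\right) 2503 = -2503$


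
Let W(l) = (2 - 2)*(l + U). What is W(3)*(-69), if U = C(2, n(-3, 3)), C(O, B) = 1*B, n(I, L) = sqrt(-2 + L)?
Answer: 0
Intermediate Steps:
C(O, B) = B
U = 1 (U = sqrt(-2 + 3) = sqrt(1) = 1)
W(l) = 0 (W(l) = (2 - 2)*(l + 1) = 0*(1 + l) = 0)
W(3)*(-69) = 0*(-69) = 0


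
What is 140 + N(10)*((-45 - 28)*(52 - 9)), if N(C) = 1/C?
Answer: -1739/10 ≈ -173.90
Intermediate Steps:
N(C) = 1/C
140 + N(10)*((-45 - 28)*(52 - 9)) = 140 + ((-45 - 28)*(52 - 9))/10 = 140 + (-73*43)/10 = 140 + (⅒)*(-3139) = 140 - 3139/10 = -1739/10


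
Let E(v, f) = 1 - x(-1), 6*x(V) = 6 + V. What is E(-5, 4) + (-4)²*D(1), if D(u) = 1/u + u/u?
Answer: 193/6 ≈ 32.167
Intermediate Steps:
x(V) = 1 + V/6 (x(V) = (6 + V)/6 = 1 + V/6)
E(v, f) = ⅙ (E(v, f) = 1 - (1 + (⅙)*(-1)) = 1 - (1 - ⅙) = 1 - 1*⅚ = 1 - ⅚ = ⅙)
D(u) = 1 + 1/u (D(u) = 1/u + 1 = 1 + 1/u)
E(-5, 4) + (-4)²*D(1) = ⅙ + (-4)²*((1 + 1)/1) = ⅙ + 16*(1*2) = ⅙ + 16*2 = ⅙ + 32 = 193/6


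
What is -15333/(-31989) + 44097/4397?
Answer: 492679378/46885211 ≈ 10.508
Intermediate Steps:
-15333/(-31989) + 44097/4397 = -15333*(-1/31989) + 44097*(1/4397) = 5111/10663 + 44097/4397 = 492679378/46885211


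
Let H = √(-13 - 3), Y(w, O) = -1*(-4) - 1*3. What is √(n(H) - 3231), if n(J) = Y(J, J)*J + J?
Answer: √(-3231 + 8*I) ≈ 0.07037 + 56.842*I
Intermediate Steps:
Y(w, O) = 1 (Y(w, O) = 4 - 3 = 1)
H = 4*I (H = √(-16) = 4*I ≈ 4.0*I)
n(J) = 2*J (n(J) = 1*J + J = J + J = 2*J)
√(n(H) - 3231) = √(2*(4*I) - 3231) = √(8*I - 3231) = √(-3231 + 8*I)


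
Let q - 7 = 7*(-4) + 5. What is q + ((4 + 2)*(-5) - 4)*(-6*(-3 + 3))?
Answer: -16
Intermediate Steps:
q = -16 (q = 7 + (7*(-4) + 5) = 7 + (-28 + 5) = 7 - 23 = -16)
q + ((4 + 2)*(-5) - 4)*(-6*(-3 + 3)) = -16 + ((4 + 2)*(-5) - 4)*(-6*(-3 + 3)) = -16 + (6*(-5) - 4)*(-6*0) = -16 + (-30 - 4)*0 = -16 - 34*0 = -16 + 0 = -16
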